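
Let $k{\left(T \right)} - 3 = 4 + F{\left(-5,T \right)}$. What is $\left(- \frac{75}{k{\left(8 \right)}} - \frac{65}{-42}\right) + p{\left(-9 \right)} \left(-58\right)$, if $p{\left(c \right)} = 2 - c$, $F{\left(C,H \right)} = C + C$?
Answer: $- \frac{25681}{42} \approx -611.45$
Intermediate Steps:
$F{\left(C,H \right)} = 2 C$
$k{\left(T \right)} = -3$ ($k{\left(T \right)} = 3 + \left(4 + 2 \left(-5\right)\right) = 3 + \left(4 - 10\right) = 3 - 6 = -3$)
$\left(- \frac{75}{k{\left(8 \right)}} - \frac{65}{-42}\right) + p{\left(-9 \right)} \left(-58\right) = \left(- \frac{75}{-3} - \frac{65}{-42}\right) + \left(2 - -9\right) \left(-58\right) = \left(\left(-75\right) \left(- \frac{1}{3}\right) - - \frac{65}{42}\right) + \left(2 + 9\right) \left(-58\right) = \left(25 + \frac{65}{42}\right) + 11 \left(-58\right) = \frac{1115}{42} - 638 = - \frac{25681}{42}$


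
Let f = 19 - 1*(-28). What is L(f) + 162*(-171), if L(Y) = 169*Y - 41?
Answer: -19800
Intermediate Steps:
f = 47 (f = 19 + 28 = 47)
L(Y) = -41 + 169*Y
L(f) + 162*(-171) = (-41 + 169*47) + 162*(-171) = (-41 + 7943) - 27702 = 7902 - 27702 = -19800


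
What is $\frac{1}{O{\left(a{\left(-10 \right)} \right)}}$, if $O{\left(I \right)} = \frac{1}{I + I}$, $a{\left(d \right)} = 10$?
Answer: $20$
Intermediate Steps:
$O{\left(I \right)} = \frac{1}{2 I}$
$\frac{1}{O{\left(a{\left(-10 \right)} \right)}} = \frac{1}{\frac{1}{2} \cdot \frac{1}{10}} = \frac{1}{\frac{1}{20}} = 20$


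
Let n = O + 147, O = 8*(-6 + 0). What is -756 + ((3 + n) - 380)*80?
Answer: -22996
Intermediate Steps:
O = -48 (O = 8*(-6) = -48)
n = 99 (n = -48 + 147 = 99)
-756 + ((3 + n) - 380)*80 = -756 + ((3 + 99) - 380)*80 = -756 + (102 - 380)*80 = -756 - 278*80 = -756 - 22240 = -22996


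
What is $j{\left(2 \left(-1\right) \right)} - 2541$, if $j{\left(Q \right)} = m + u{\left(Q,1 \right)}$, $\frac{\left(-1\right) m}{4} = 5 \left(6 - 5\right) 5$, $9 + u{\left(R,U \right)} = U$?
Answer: $-2649$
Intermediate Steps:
$u{\left(R,U \right)} = -9 + U$
$m = -100$ ($m = - 4 \cdot 5 \left(6 - 5\right) 5 = - 4 \cdot 5 \cdot 1 \cdot 5 = - 4 \cdot 5 \cdot 5 = \left(-4\right) 25 = -100$)
$j{\left(Q \right)} = -108$ ($j{\left(Q \right)} = -100 + \left(-9 + 1\right) = -100 - 8 = -108$)
$j{\left(2 \left(-1\right) \right)} - 2541 = -108 - 2541 = -2649$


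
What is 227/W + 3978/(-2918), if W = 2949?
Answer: -5534368/4302591 ≈ -1.2863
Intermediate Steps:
227/W + 3978/(-2918) = 227/2949 + 3978/(-2918) = 227*(1/2949) + 3978*(-1/2918) = 227/2949 - 1989/1459 = -5534368/4302591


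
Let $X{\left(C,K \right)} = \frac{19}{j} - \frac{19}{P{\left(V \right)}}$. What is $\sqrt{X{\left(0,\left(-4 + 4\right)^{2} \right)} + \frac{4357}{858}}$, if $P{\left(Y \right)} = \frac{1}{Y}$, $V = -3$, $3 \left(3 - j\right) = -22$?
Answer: $\frac{\sqrt{45218169282}}{26598} \approx 7.9948$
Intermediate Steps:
$j = \frac{31}{3}$ ($j = 3 - - \frac{22}{3} = 3 + \frac{22}{3} = \frac{31}{3} \approx 10.333$)
$X{\left(C,K \right)} = \frac{1824}{31}$ ($X{\left(C,K \right)} = \frac{19}{\frac{31}{3}} - \frac{19}{\frac{1}{-3}} = 19 \cdot \frac{3}{31} - \frac{19}{- \frac{1}{3}} = \frac{57}{31} - -57 = \frac{57}{31} + 57 = \frac{1824}{31}$)
$\sqrt{X{\left(0,\left(-4 + 4\right)^{2} \right)} + \frac{4357}{858}} = \sqrt{\frac{1824}{31} + \frac{4357}{858}} = \sqrt{\frac{1700059}{26598}} = \frac{\sqrt{45218169282}}{26598}$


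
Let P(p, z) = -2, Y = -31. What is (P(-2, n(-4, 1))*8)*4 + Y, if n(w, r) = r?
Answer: -95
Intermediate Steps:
(P(-2, n(-4, 1))*8)*4 + Y = -2*8*4 - 31 = -16*4 - 31 = -64 - 31 = -95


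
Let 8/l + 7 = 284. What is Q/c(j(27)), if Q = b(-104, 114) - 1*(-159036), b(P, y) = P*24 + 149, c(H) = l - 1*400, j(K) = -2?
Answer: -43402853/110792 ≈ -391.75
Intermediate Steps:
l = 8/277 (l = 8/(-7 + 284) = 8/277 ≈ 0.028881)
c(H) = -110792/277 (c(H) = 8/277 - 1*400 = 8/277 - 400 = -110792/277)
b(P, y) = 149 + 24*P (b(P, y) = 24*P + 149 = 149 + 24*P)
Q = 156689 (Q = (149 + 24*(-104)) - 1*(-159036) = (149 - 2496) + 159036 = -2347 + 159036 = 156689)
Q/c(j(27)) = 156689/(-110792/277) = 156689*(-277/110792) = -43402853/110792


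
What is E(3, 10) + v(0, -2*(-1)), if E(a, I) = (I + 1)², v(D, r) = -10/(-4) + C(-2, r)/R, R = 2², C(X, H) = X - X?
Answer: 247/2 ≈ 123.50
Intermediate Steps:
C(X, H) = 0
R = 4
v(D, r) = 5/2 (v(D, r) = -10/(-4) + 0/4 = -10*(-¼) + 0*(¼) = 5/2 + 0 = 5/2)
E(a, I) = (1 + I)²
E(3, 10) + v(0, -2*(-1)) = (1 + 10)² + 5/2 = 11² + 5/2 = 121 + 5/2 = 247/2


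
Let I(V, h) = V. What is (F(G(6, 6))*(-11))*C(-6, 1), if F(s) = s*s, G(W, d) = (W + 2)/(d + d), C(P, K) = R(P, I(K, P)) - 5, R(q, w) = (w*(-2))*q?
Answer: -308/9 ≈ -34.222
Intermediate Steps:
R(q, w) = -2*q*w (R(q, w) = (-2*w)*q = -2*q*w)
C(P, K) = -5 - 2*K*P (C(P, K) = -2*P*K - 5 = -2*K*P - 5 = -5 - 2*K*P)
G(W, d) = (2 + W)/(2*d) (G(W, d) = (2 + W)/((2*d)) = (2 + W)*(1/(2*d)) = (2 + W)/(2*d))
F(s) = s²
(F(G(6, 6))*(-11))*C(-6, 1) = (((½)*(2 + 6)/6)²*(-11))*(-5 - 2*1*(-6)) = (((½)*(⅙)*8)²*(-11))*(-5 + 12) = ((⅔)²*(-11))*7 = ((4/9)*(-11))*7 = -44/9*7 = -308/9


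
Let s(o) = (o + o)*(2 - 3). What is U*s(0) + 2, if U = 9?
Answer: 2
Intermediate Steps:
s(o) = -2*o (s(o) = (2*o)*(-1) = -2*o)
U*s(0) + 2 = 9*(-2*0) + 2 = 9*0 + 2 = 0 + 2 = 2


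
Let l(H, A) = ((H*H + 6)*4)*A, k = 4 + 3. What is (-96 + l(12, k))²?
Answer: 16842816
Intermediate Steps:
k = 7
l(H, A) = A*(24 + 4*H²) (l(H, A) = ((H² + 6)*4)*A = ((6 + H²)*4)*A = (24 + 4*H²)*A = A*(24 + 4*H²))
(-96 + l(12, k))² = (-96 + 4*7*(6 + 12²))² = (-96 + 4*7*(6 + 144))² = (-96 + 4*7*150)² = (-96 + 4200)² = 4104² = 16842816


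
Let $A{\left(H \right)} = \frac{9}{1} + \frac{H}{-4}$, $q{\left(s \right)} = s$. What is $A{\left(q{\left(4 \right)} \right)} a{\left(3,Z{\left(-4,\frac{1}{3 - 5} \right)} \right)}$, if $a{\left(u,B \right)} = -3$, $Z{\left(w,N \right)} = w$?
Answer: $-24$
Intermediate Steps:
$A{\left(H \right)} = 9 - \frac{H}{4}$ ($A{\left(H \right)} = 9 \cdot 1 + H \left(- \frac{1}{4}\right) = 9 - \frac{H}{4}$)
$A{\left(q{\left(4 \right)} \right)} a{\left(3,Z{\left(-4,\frac{1}{3 - 5} \right)} \right)} = \left(9 - 1\right) \left(-3\right) = 8 \left(-3\right) = -24$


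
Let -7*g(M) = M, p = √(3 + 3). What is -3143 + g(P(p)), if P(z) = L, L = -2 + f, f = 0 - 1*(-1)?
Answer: -22000/7 ≈ -3142.9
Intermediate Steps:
f = 1 (f = 0 + 1 = 1)
p = √6 ≈ 2.4495
L = -1 (L = -2 + 1 = -1)
P(z) = -1
g(M) = -M/7
-3143 + g(P(p)) = -3143 - ⅐*(-1) = -3143 + ⅐ = -22000/7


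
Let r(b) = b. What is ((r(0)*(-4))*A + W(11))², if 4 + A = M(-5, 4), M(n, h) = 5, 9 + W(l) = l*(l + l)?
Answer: 54289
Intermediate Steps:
W(l) = -9 + 2*l² (W(l) = -9 + l*(l + l) = -9 + l*(2*l) = -9 + 2*l²)
A = 1 (A = -4 + 5 = 1)
((r(0)*(-4))*A + W(11))² = ((0*(-4))*1 + (-9 + 2*11²))² = (0*1 + (-9 + 2*121))² = (0 + (-9 + 242))² = (0 + 233)² = 233² = 54289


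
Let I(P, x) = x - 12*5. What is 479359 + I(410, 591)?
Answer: 479890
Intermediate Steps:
I(P, x) = -60 + x (I(P, x) = x - 60 = -60 + x)
479359 + I(410, 591) = 479359 + (-60 + 591) = 479359 + 531 = 479890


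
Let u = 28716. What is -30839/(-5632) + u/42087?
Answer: 486549835/79011328 ≈ 6.1580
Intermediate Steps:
-30839/(-5632) + u/42087 = -30839/(-5632) + 28716/42087 = -30839*(-1/5632) + 28716*(1/42087) = 30839/5632 + 9572/14029 = 486549835/79011328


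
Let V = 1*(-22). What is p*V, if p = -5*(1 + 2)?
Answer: 330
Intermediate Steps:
V = -22
p = -15 (p = -5*3 = -15)
p*V = -15*(-22) = 330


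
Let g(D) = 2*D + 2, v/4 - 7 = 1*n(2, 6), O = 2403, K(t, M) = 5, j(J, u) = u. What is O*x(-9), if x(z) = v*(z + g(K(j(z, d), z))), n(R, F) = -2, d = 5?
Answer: 144180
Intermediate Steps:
v = 20 (v = 28 + 4*(1*(-2)) = 28 + 4*(-2) = 28 - 8 = 20)
g(D) = 2 + 2*D
x(z) = 240 + 20*z (x(z) = 20*(z + (2 + 2*5)) = 20*(z + (2 + 10)) = 20*(z + 12) = 20*(12 + z) = 240 + 20*z)
O*x(-9) = 2403*(240 + 20*(-9)) = 2403*(240 - 180) = 2403*60 = 144180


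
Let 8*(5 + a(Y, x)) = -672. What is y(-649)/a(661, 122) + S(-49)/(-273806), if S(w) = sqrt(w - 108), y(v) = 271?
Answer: -271/89 - I*sqrt(157)/273806 ≈ -3.0449 - 4.5762e-5*I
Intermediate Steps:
a(Y, x) = -89 (a(Y, x) = -5 + (1/8)*(-672) = -5 - 84 = -89)
S(w) = sqrt(-108 + w)
y(-649)/a(661, 122) + S(-49)/(-273806) = 271/(-89) + sqrt(-108 - 49)/(-273806) = 271*(-1/89) + sqrt(-157)*(-1/273806) = -271/89 + (I*sqrt(157))*(-1/273806) = -271/89 - I*sqrt(157)/273806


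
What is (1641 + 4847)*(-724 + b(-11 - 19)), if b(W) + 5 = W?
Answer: -4924392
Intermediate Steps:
b(W) = -5 + W
(1641 + 4847)*(-724 + b(-11 - 19)) = (1641 + 4847)*(-724 + (-5 + (-11 - 19))) = 6488*(-724 + (-5 - 30)) = 6488*(-724 - 35) = 6488*(-759) = -4924392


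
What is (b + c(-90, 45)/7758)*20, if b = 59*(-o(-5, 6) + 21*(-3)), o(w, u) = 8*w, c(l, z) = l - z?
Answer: -11697490/431 ≈ -27140.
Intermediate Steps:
b = -1357 (b = 59*(-8*(-5) + 21*(-3)) = 59*(-1*(-40) - 63) = 59*(40 - 63) = 59*(-23) = -1357)
(b + c(-90, 45)/7758)*20 = (-1357 + (-90 - 1*45)/7758)*20 = (-1357 + (-90 - 45)*(1/7758))*20 = (-1357 - 135*1/7758)*20 = (-1357 - 15/862)*20 = -1169749/862*20 = -11697490/431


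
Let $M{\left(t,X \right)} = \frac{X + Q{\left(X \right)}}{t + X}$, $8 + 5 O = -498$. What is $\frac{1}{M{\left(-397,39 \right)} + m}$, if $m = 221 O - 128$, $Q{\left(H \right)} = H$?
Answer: $- \frac{895}{20131609} \approx -4.4457 \cdot 10^{-5}$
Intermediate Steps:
$O = - \frac{506}{5}$ ($O = - \frac{8}{5} + \frac{1}{5} \left(-498\right) = - \frac{8}{5} - \frac{498}{5} = - \frac{506}{5} \approx -101.2$)
$m = - \frac{112466}{5}$ ($m = 221 \left(- \frac{506}{5}\right) - 128 = - \frac{111826}{5} - 128 = - \frac{112466}{5} \approx -22493.0$)
$M{\left(t,X \right)} = \frac{2 X}{X + t}$ ($M{\left(t,X \right)} = \frac{X + X}{t + X} = \frac{2 X}{X + t}$)
$\frac{1}{M{\left(-397,39 \right)} + m} = \frac{1}{2 \cdot 39 \frac{1}{39 - 397} - \frac{112466}{5}} = \frac{1}{2 \cdot 39 \frac{1}{-358} - \frac{112466}{5}} = \frac{1}{2 \cdot 39 \left(- \frac{1}{358}\right) - \frac{112466}{5}} = \frac{1}{- \frac{39}{179} - \frac{112466}{5}} = \frac{1}{- \frac{20131609}{895}} = - \frac{895}{20131609}$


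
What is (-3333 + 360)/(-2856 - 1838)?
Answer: 2973/4694 ≈ 0.63336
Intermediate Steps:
(-3333 + 360)/(-2856 - 1838) = -2973/(-4694) = -2973*(-1/4694) = 2973/4694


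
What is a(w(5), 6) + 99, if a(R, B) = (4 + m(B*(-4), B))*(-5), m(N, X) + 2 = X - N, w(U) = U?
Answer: -61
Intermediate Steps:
m(N, X) = -2 + X - N (m(N, X) = -2 + (X - N) = -2 + X - N)
a(R, B) = -10 - 25*B (a(R, B) = (4 + (-2 + B - B*(-4)))*(-5) = (4 + (-2 + B - (-4)*B))*(-5) = (4 + (-2 + B + 4*B))*(-5) = (4 + (-2 + 5*B))*(-5) = (2 + 5*B)*(-5) = -10 - 25*B)
a(w(5), 6) + 99 = (-10 - 25*6) + 99 = (-10 - 150) + 99 = -160 + 99 = -61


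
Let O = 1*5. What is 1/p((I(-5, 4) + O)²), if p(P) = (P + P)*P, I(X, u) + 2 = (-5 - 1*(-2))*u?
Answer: 1/13122 ≈ 7.6208e-5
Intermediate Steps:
O = 5
I(X, u) = -2 - 3*u (I(X, u) = -2 + (-5 - 1*(-2))*u = -2 + (-5 + 2)*u = -2 - 3*u)
p(P) = 2*P² (p(P) = (2*P)*P = 2*P²)
1/p((I(-5, 4) + O)²) = 1/(2*(((-2 - 3*4) + 5)²)²) = 1/(2*(((-2 - 12) + 5)²)²) = 1/(2*((-14 + 5)²)²) = 1/(2*((-9)²)²) = 1/(2*81²) = 1/(2*6561) = 1/13122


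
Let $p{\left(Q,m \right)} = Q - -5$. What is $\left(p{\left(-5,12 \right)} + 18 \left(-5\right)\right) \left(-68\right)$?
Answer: $6120$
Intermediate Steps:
$p{\left(Q,m \right)} = 5 + Q$ ($p{\left(Q,m \right)} = Q + 5 = 5 + Q$)
$\left(p{\left(-5,12 \right)} + 18 \left(-5\right)\right) \left(-68\right) = \left(\left(5 - 5\right) + 18 \left(-5\right)\right) \left(-68\right) = \left(0 - 90\right) \left(-68\right) = \left(-90\right) \left(-68\right) = 6120$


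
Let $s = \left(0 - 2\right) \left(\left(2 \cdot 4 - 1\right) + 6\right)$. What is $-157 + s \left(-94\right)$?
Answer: $2287$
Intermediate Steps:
$s = -26$ ($s = - 2 \left(\left(8 - 1\right) + 6\right) = - 2 \left(7 + 6\right) = \left(-2\right) 13 = -26$)
$-157 + s \left(-94\right) = -157 - -2444 = -157 + 2444 = 2287$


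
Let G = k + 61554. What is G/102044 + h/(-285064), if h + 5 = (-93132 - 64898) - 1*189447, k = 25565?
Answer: 3768308989/1818066926 ≈ 2.0727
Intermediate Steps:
h = -347482 (h = -5 + ((-93132 - 64898) - 1*189447) = -5 + (-158030 - 189447) = -5 - 347477 = -347482)
G = 87119 (G = 25565 + 61554 = 87119)
G/102044 + h/(-285064) = 87119/102044 - 347482/(-285064) = 87119*(1/102044) - 347482*(-1/285064) = 87119/102044 + 173741/142532 = 3768308989/1818066926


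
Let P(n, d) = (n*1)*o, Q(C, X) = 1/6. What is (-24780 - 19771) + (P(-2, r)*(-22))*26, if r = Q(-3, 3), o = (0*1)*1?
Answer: -44551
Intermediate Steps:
Q(C, X) = ⅙
o = 0 (o = 0*1 = 0)
r = ⅙ ≈ 0.16667
P(n, d) = 0 (P(n, d) = (n*1)*0 = n*0 = 0)
(-24780 - 19771) + (P(-2, r)*(-22))*26 = (-24780 - 19771) + (0*(-22))*26 = -44551 + 0*26 = -44551 + 0 = -44551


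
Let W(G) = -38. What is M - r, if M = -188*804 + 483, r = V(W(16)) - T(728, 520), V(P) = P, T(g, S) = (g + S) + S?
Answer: -148863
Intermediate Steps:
T(g, S) = g + 2*S (T(g, S) = (S + g) + S = g + 2*S)
r = -1806 (r = -38 - (728 + 2*520) = -38 - (728 + 1040) = -38 - 1*1768 = -38 - 1768 = -1806)
M = -150669 (M = -151152 + 483 = -150669)
M - r = -150669 - 1*(-1806) = -150669 + 1806 = -148863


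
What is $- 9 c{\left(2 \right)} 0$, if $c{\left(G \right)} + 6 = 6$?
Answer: $0$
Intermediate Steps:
$c{\left(G \right)} = 0$ ($c{\left(G \right)} = -6 + 6 = 0$)
$- 9 c{\left(2 \right)} 0 = \left(-9\right) 0 \cdot 0 = 0 \cdot 0 = 0$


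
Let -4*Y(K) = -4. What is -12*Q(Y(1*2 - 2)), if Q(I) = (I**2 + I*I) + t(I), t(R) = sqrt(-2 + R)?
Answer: -24 - 12*I ≈ -24.0 - 12.0*I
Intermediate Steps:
Y(K) = 1 (Y(K) = -1/4*(-4) = 1)
Q(I) = sqrt(-2 + I) + 2*I**2 (Q(I) = (I**2 + I*I) + sqrt(-2 + I) = (I**2 + I**2) + sqrt(-2 + I) = 2*I**2 + sqrt(-2 + I) = sqrt(-2 + I) + 2*I**2)
-12*Q(Y(1*2 - 2)) = -12*(sqrt(-2 + 1) + 2*1**2) = -12*(sqrt(-1) + 2*1) = -12*(I + 2) = -12*(2 + I) = -24 - 12*I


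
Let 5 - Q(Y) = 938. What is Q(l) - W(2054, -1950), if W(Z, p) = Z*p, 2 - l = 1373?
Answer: 4004367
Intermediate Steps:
l = -1371 (l = 2 - 1*1373 = 2 - 1373 = -1371)
Q(Y) = -933 (Q(Y) = 5 - 1*938 = 5 - 938 = -933)
Q(l) - W(2054, -1950) = -933 - 2054*(-1950) = -933 - 1*(-4005300) = -933 + 4005300 = 4004367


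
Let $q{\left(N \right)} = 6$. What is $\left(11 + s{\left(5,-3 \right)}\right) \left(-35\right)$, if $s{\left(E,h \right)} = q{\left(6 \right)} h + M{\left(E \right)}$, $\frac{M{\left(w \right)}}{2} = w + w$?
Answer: $-455$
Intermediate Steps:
$M{\left(w \right)} = 4 w$ ($M{\left(w \right)} = 2 \left(w + w\right) = 2 \cdot 2 w = 4 w$)
$s{\left(E,h \right)} = 4 E + 6 h$ ($s{\left(E,h \right)} = 6 h + 4 E = 4 E + 6 h$)
$\left(11 + s{\left(5,-3 \right)}\right) \left(-35\right) = \left(11 + \left(4 \cdot 5 + 6 \left(-3\right)\right)\right) \left(-35\right) = \left(11 + \left(20 - 18\right)\right) \left(-35\right) = \left(11 + 2\right) \left(-35\right) = 13 \left(-35\right) = -455$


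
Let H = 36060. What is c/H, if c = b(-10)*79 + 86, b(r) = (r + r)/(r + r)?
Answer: 11/2404 ≈ 0.0045757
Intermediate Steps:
b(r) = 1 (b(r) = (2*r)/((2*r)) = (2*r)*(1/(2*r)) = 1)
c = 165 (c = 1*79 + 86 = 79 + 86 = 165)
c/H = 165/36060 = 165*(1/36060) = 11/2404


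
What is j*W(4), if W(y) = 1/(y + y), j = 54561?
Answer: 54561/8 ≈ 6820.1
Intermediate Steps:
W(y) = 1/(2*y)
j*W(4) = 54561*((½)/4) = 54561*((½)*(¼)) = 54561*(⅛) = 54561/8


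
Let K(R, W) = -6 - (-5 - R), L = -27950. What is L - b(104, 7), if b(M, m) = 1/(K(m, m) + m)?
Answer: -363351/13 ≈ -27950.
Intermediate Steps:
K(R, W) = -1 + R (K(R, W) = -6 + (5 + R) = -1 + R)
b(M, m) = 1/(-1 + 2*m) (b(M, m) = 1/((-1 + m) + m) = 1/(-1 + 2*m))
L - b(104, 7) = -27950 - 1/(-1 + 2*7) = -27950 - 1/(-1 + 14) = -27950 - 1/13 = -363351/13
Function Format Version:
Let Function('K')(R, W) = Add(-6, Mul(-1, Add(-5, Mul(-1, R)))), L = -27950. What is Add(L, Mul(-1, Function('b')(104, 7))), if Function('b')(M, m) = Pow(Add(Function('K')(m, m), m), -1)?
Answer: Rational(-363351, 13) ≈ -27950.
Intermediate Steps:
Function('K')(R, W) = Add(-1, R) (Function('K')(R, W) = Add(-6, Add(5, R)) = Add(-1, R))
Function('b')(M, m) = Pow(Add(-1, Mul(2, m)), -1) (Function('b')(M, m) = Pow(Add(Add(-1, m), m), -1) = Pow(Add(-1, Mul(2, m)), -1))
Add(L, Mul(-1, Function('b')(104, 7))) = Add(-27950, Mul(-1, Pow(Add(-1, Mul(2, 7)), -1))) = Add(-27950, Mul(-1, Pow(Add(-1, 14), -1))) = Add(-27950, Mul(-1, Pow(13, -1))) = Add(-27950, Mul(-1, Rational(1, 13))) = Add(-27950, Rational(-1, 13)) = Rational(-363351, 13)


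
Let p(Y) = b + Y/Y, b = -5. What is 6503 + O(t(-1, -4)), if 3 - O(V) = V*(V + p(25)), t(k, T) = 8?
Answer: 6474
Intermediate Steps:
p(Y) = -4 (p(Y) = -5 + Y/Y = -5 + 1 = -4)
O(V) = 3 - V*(-4 + V) (O(V) = 3 - V*(V - 4) = 3 - V*(-4 + V))
6503 + O(t(-1, -4)) = 6503 + (3 - 1*8² + 4*8) = 6503 + (3 - 1*64 + 32) = 6503 + (3 - 64 + 32) = 6503 - 29 = 6474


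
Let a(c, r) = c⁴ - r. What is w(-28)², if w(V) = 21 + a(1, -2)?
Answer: 576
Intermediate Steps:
w(V) = 24 (w(V) = 21 + (1⁴ - 1*(-2)) = 21 + (1 + 2) = 21 + 3 = 24)
w(-28)² = 24² = 576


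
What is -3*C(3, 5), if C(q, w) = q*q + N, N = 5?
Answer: -42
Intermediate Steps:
C(q, w) = 5 + q² (C(q, w) = q*q + 5 = q² + 5 = 5 + q²)
-3*C(3, 5) = -3*(5 + 3²) = -3*(5 + 9) = -3*14 = -42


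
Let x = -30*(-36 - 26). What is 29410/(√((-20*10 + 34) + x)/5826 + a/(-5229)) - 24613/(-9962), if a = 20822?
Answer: -12026404069399165443383/1628877805799693714 - 572602136557374*√14/163509115217797 ≈ -7396.4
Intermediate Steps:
x = 1860 (x = -30*(-62) = 1860)
29410/(√((-20*10 + 34) + x)/5826 + a/(-5229)) - 24613/(-9962) = 29410/(√((-20*10 + 34) + 1860)/5826 + 20822/(-5229)) - 24613/(-9962) = 29410/(√((-200 + 34) + 1860)*(1/5826) + 20822*(-1/5229)) - 24613*(-1/9962) = 29410/(√(-166 + 1860)*(1/5826) - 20822/5229) + 24613/9962 = 29410/(√1694*(1/5826) - 20822/5229) + 24613/9962 = 29410/((11*√14)*(1/5826) - 20822/5229) + 24613/9962 = 29410/(11*√14/5826 - 20822/5229) + 24613/9962 = 29410/(-20822/5229 + 11*√14/5826) + 24613/9962 = 24613/9962 + 29410/(-20822/5229 + 11*√14/5826)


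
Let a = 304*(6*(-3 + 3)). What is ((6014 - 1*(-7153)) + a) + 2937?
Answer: 16104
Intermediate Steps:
a = 0 (a = 304*(6*0) = 304*0 = 0)
((6014 - 1*(-7153)) + a) + 2937 = ((6014 - 1*(-7153)) + 0) + 2937 = ((6014 + 7153) + 0) + 2937 = (13167 + 0) + 2937 = 13167 + 2937 = 16104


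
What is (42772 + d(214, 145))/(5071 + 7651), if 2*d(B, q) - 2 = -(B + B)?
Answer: 42559/12722 ≈ 3.3453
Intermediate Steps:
d(B, q) = 1 - B (d(B, q) = 1 + (-(B + B))/2 = 1 + (-2*B)/2 = 1 - B)
(42772 + d(214, 145))/(5071 + 7651) = (42772 + (1 - 1*214))/(5071 + 7651) = (42772 + (1 - 214))/12722 = (42772 - 213)*(1/12722) = 42559*(1/12722) = 42559/12722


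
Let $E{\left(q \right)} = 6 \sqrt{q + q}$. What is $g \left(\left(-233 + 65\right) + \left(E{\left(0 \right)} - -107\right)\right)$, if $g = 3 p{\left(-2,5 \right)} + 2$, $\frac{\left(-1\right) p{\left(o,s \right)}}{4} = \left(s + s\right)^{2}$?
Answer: $73078$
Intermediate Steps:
$p{\left(o,s \right)} = - 16 s^{2}$ ($p{\left(o,s \right)} = - 4 \left(s + s\right)^{2} = - 4 \left(2 s\right)^{2} = - 4 \cdot 4 s^{2} = - 16 s^{2}$)
$E{\left(q \right)} = 6 \sqrt{2} \sqrt{q}$ ($E{\left(q \right)} = 6 \sqrt{2 q} = 6 \sqrt{2} \sqrt{q}$)
$g = -1198$ ($g = 3 \left(- 16 \cdot 5^{2}\right) + 2 = 3 \left(\left(-16\right) 25\right) + 2 = 3 \left(-400\right) + 2 = -1200 + 2 = -1198$)
$g \left(\left(-233 + 65\right) + \left(E{\left(0 \right)} - -107\right)\right) = - 1198 \left(\left(-233 + 65\right) + \left(6 \sqrt{2} \sqrt{0} - -107\right)\right) = - 1198 \left(-168 + \left(6 \sqrt{2} \cdot 0 + 107\right)\right) = - 1198 \left(-168 + \left(0 + 107\right)\right) = - 1198 \left(-168 + 107\right) = \left(-1198\right) \left(-61\right) = 73078$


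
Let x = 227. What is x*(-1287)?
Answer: -292149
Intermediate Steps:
x*(-1287) = 227*(-1287) = -292149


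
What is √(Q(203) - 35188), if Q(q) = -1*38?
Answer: 3*I*√3914 ≈ 187.69*I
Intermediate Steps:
Q(q) = -38
√(Q(203) - 35188) = √(-38 - 35188) = √(-35226) = 3*I*√3914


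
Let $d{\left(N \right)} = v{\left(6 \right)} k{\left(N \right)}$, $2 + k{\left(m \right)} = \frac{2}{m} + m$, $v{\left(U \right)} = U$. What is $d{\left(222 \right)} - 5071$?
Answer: $- \frac{138785}{37} \approx -3750.9$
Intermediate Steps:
$k{\left(m \right)} = -2 + m + \frac{2}{m}$ ($k{\left(m \right)} = -2 + \left(\frac{2}{m} + m\right) = -2 + \left(m + \frac{2}{m}\right) = -2 + m + \frac{2}{m}$)
$d{\left(N \right)} = -12 + 6 N + \frac{12}{N}$ ($d{\left(N \right)} = 6 \left(-2 + N + \frac{2}{N}\right) = -12 + 6 N + \frac{12}{N}$)
$d{\left(222 \right)} - 5071 = \left(-12 + 6 \cdot 222 + \frac{12}{222}\right) - 5071 = \left(-12 + 1332 + 12 \cdot \frac{1}{222}\right) - 5071 = \left(-12 + 1332 + \frac{2}{37}\right) - 5071 = \frac{48842}{37} - 5071 = - \frac{138785}{37}$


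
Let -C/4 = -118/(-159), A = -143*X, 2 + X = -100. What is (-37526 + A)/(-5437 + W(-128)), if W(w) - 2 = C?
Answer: 3647460/864637 ≈ 4.2185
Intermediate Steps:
X = -102 (X = -2 - 100 = -102)
A = 14586 (A = -143*(-102) = 14586)
C = -472/159 (C = -(-472)/(-159) = -(-472)*(-1)/159 = -4*118/159 = -472/159 ≈ -2.9686)
W(w) = -154/159 (W(w) = 2 - 472/159 = -154/159)
(-37526 + A)/(-5437 + W(-128)) = (-37526 + 14586)/(-5437 - 154/159) = -22940/(-864637/159) = -22940*(-159/864637) = 3647460/864637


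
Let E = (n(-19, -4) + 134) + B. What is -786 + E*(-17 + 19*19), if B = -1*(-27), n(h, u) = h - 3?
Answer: 47030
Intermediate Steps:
n(h, u) = -3 + h
B = 27
E = 139 (E = ((-3 - 19) + 134) + 27 = (-22 + 134) + 27 = 112 + 27 = 139)
-786 + E*(-17 + 19*19) = -786 + 139*(-17 + 19*19) = -786 + 139*(-17 + 361) = -786 + 139*344 = -786 + 47816 = 47030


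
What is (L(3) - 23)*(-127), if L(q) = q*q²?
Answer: -508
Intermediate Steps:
L(q) = q³
(L(3) - 23)*(-127) = (3³ - 23)*(-127) = (27 - 23)*(-127) = 4*(-127) = -508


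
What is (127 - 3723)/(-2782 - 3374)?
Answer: 899/1539 ≈ 0.58415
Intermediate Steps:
(127 - 3723)/(-2782 - 3374) = -3596/(-6156) = -3596*(-1/6156) = 899/1539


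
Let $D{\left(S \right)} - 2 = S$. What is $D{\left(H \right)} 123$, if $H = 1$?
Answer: $369$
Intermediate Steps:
$D{\left(S \right)} = 2 + S$
$D{\left(H \right)} 123 = \left(2 + 1\right) 123 = 3 \cdot 123 = 369$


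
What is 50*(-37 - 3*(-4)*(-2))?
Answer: -3050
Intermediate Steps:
50*(-37 - 3*(-4)*(-2)) = 50*(-37 + 12*(-2)) = 50*(-37 - 24) = 50*(-61) = -3050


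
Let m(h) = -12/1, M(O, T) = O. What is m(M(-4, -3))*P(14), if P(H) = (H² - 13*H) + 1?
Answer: -180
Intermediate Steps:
m(h) = -12 (m(h) = -12*1 = -12)
P(H) = 1 + H² - 13*H
m(M(-4, -3))*P(14) = -12*(1 + 14² - 13*14) = -12*(1 + 196 - 182) = -12*15 = -180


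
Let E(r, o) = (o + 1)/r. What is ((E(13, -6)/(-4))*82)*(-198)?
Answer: -20295/13 ≈ -1561.2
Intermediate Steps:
E(r, o) = (1 + o)/r
((E(13, -6)/(-4))*82)*(-198) = ((((1 - 6)/13)/(-4))*82)*(-198) = ((((1/13)*(-5))*(-1/4))*82)*(-198) = (-5/13*(-1/4)*82)*(-198) = ((5/52)*82)*(-198) = (205/26)*(-198) = -20295/13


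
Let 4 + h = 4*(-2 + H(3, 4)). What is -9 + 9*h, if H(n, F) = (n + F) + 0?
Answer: 135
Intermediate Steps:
H(n, F) = F + n (H(n, F) = (F + n) + 0 = F + n)
h = 16 (h = -4 + 4*(-2 + (4 + 3)) = -4 + 4*(-2 + 7) = -4 + 4*5 = -4 + 20 = 16)
-9 + 9*h = -9 + 9*16 = -9 + 144 = 135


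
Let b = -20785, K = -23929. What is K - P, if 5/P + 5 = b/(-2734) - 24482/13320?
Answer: -166579468387/6959503 ≈ -23936.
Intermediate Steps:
P = 45521100/6959503 (P = 5/(-5 + (-20785/(-2734) - 24482/13320)) = 5/(-5 + (-20785*(-1/2734) - 24482*1/13320)) = 5/(-5 + (20785/2734 - 12241/6660)) = 5/(-5 + 52480603/9104220) = 5/(6959503/9104220) = 5*(9104220/6959503) = 45521100/6959503 ≈ 6.5409)
K - P = -23929 - 1*45521100/6959503 = -23929 - 45521100/6959503 = -166579468387/6959503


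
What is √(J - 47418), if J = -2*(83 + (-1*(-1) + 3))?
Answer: 6*I*√1322 ≈ 218.16*I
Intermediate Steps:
J = -174 (J = -2*(83 + (1 + 3)) = -2*(83 + 4) = -2*87 = -174)
√(J - 47418) = √(-174 - 47418) = √(-47592) = 6*I*√1322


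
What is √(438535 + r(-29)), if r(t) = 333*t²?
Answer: 26*√1063 ≈ 847.70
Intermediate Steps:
√(438535 + r(-29)) = √(438535 + 333*(-29)²) = √(438535 + 333*841) = √(438535 + 280053) = √718588 = 26*√1063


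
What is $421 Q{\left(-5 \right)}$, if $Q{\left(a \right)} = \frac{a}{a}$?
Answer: $421$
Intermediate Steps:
$Q{\left(a \right)} = 1$
$421 Q{\left(-5 \right)} = 421 \cdot 1 = 421$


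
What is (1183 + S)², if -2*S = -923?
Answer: 10817521/4 ≈ 2.7044e+6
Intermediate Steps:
S = 923/2 (S = -½*(-923) = 923/2 ≈ 461.50)
(1183 + S)² = (1183 + 923/2)² = (3289/2)² = 10817521/4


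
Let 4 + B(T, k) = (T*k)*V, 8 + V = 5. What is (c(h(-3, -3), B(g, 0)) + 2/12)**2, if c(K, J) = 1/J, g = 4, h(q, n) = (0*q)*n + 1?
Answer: 1/144 ≈ 0.0069444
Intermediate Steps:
h(q, n) = 1 (h(q, n) = 0*n + 1 = 0 + 1 = 1)
V = -3 (V = -8 + 5 = -3)
B(T, k) = -4 - 3*T*k (B(T, k) = -4 + (T*k)*(-3) = -4 - 3*T*k)
(c(h(-3, -3), B(g, 0)) + 2/12)**2 = (1/(-4 - 3*4*0) + 2/12)**2 = (1/(-4 + 0) + 2*(1/12))**2 = (1/(-4) + 1/6)**2 = (-1/4 + 1/6)**2 = (-1/12)**2 = 1/144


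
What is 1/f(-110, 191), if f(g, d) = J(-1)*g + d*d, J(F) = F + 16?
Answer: 1/34831 ≈ 2.8710e-5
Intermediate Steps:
J(F) = 16 + F
f(g, d) = d² + 15*g (f(g, d) = (16 - 1)*g + d*d = 15*g + d² = d² + 15*g)
1/f(-110, 191) = 1/(191² + 15*(-110)) = 1/(36481 - 1650) = 1/34831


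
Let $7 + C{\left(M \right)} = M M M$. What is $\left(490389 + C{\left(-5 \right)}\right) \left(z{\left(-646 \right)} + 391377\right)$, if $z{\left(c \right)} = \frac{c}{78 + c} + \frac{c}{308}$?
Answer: $\frac{4195919071178937}{21868} \approx 1.9187 \cdot 10^{11}$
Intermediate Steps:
$C{\left(M \right)} = -7 + M^{3}$ ($C{\left(M \right)} = -7 + M M M = -7 + M^{2} M = -7 + M^{3}$)
$z{\left(c \right)} = \frac{c}{308} + \frac{c}{78 + c}$ ($z{\left(c \right)} = \frac{c}{78 + c} + c \frac{1}{308} = \frac{c}{78 + c} + \frac{c}{308} = \frac{c}{308} + \frac{c}{78 + c}$)
$\left(490389 + C{\left(-5 \right)}\right) \left(z{\left(-646 \right)} + 391377\right) = \left(490389 + \left(-7 + \left(-5\right)^{3}\right)\right) \left(\frac{1}{308} \left(-646\right) \frac{1}{78 - 646} \left(386 - 646\right) + 391377\right) = \left(490389 - 132\right) \left(\frac{1}{308} \left(-646\right) \frac{1}{-568} \left(-260\right) + 391377\right) = \left(490389 - 132\right) \left(\frac{1}{308} \left(-646\right) \left(- \frac{1}{568}\right) \left(-260\right) + 391377\right) = 490257 \left(- \frac{20995}{21868} + 391377\right) = 490257 \cdot \frac{8558611241}{21868} = \frac{4195919071178937}{21868}$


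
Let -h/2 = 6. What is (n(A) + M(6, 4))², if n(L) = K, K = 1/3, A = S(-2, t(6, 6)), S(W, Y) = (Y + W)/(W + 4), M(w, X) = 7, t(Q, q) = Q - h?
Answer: 484/9 ≈ 53.778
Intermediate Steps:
h = -12 (h = -2*6 = -12)
t(Q, q) = 12 + Q (t(Q, q) = Q - 1*(-12) = Q + 12 = 12 + Q)
S(W, Y) = (W + Y)/(4 + W)
A = 8 (A = (-2 + (12 + 6))/(4 - 2) = (-2 + 18)/2 = (½)*16 = 8)
K = ⅓ ≈ 0.33333
n(L) = ⅓
(n(A) + M(6, 4))² = (⅓ + 7)² = (22/3)² = 484/9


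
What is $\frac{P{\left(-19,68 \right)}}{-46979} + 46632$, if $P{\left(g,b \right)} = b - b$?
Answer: $46632$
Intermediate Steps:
$P{\left(g,b \right)} = 0$
$\frac{P{\left(-19,68 \right)}}{-46979} + 46632 = \frac{0}{-46979} + 46632 = 0 \left(- \frac{1}{46979}\right) + 46632 = 0 + 46632 = 46632$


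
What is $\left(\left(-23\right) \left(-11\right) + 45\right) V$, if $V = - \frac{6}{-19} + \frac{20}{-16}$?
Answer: $- \frac{10579}{38} \approx -278.39$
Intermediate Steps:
$V = - \frac{71}{76}$ ($V = \left(-6\right) \left(- \frac{1}{19}\right) + 20 \left(- \frac{1}{16}\right) = \frac{6}{19} - \frac{5}{4} = - \frac{71}{76} \approx -0.93421$)
$\left(\left(-23\right) \left(-11\right) + 45\right) V = \left(\left(-23\right) \left(-11\right) + 45\right) \left(- \frac{71}{76}\right) = \left(253 + 45\right) \left(- \frac{71}{76}\right) = 298 \left(- \frac{71}{76}\right) = - \frac{10579}{38}$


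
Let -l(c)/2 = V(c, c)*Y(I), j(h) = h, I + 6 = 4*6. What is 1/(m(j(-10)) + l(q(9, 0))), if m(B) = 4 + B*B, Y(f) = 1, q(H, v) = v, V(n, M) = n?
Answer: 1/104 ≈ 0.0096154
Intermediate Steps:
I = 18 (I = -6 + 4*6 = -6 + 24 = 18)
m(B) = 4 + B**2
l(c) = -2*c
1/(m(j(-10)) + l(q(9, 0))) = 1/((4 + (-10)**2) - 2*0) = 1/((4 + 100) + 0) = 1/(104 + 0) = 1/104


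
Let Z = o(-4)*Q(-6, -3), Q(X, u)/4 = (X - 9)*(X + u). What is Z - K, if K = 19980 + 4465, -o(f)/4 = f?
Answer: -15805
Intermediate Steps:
o(f) = -4*f
Q(X, u) = 4*(-9 + X)*(X + u) (Q(X, u) = 4*((X - 9)*(X + u)) = 4*((-9 + X)*(X + u)) = 4*(-9 + X)*(X + u))
K = 24445
Z = 8640 (Z = (-4*(-4))*(-36*(-6) - 36*(-3) + 4*(-6)² + 4*(-6)*(-3)) = 16*(216 + 108 + 4*36 + 72) = 16*(216 + 108 + 144 + 72) = 16*540 = 8640)
Z - K = 8640 - 1*24445 = 8640 - 24445 = -15805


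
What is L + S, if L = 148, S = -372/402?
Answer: 9854/67 ≈ 147.07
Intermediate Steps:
S = -62/67 (S = -372*1/402 = -62/67 ≈ -0.92537)
L + S = 148 - 62/67 = 9854/67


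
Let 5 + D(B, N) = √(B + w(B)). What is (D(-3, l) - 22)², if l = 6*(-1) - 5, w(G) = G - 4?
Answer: (27 - I*√10)² ≈ 719.0 - 170.76*I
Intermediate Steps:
w(G) = -4 + G
l = -11 (l = -6 - 5 = -11)
D(B, N) = -5 + √(-4 + 2*B) (D(B, N) = -5 + √(B + (-4 + B)) = -5 + √(-4 + 2*B))
(D(-3, l) - 22)² = ((-5 + √(-4 + 2*(-3))) - 22)² = ((-5 + √(-4 - 6)) - 22)² = ((-5 + √(-10)) - 22)² = ((-5 + I*√10) - 22)² = (-27 + I*√10)²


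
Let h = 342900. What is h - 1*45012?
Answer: 297888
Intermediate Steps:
h - 1*45012 = 342900 - 1*45012 = 342900 - 45012 = 297888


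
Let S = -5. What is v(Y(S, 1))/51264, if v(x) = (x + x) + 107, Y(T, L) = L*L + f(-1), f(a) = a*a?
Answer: 37/17088 ≈ 0.0021653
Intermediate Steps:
f(a) = a²
Y(T, L) = 1 + L² (Y(T, L) = L*L + (-1)² = L² + 1 = 1 + L²)
v(x) = 107 + 2*x (v(x) = 2*x + 107 = 107 + 2*x)
v(Y(S, 1))/51264 = (107 + 2*(1 + 1²))/51264 = (107 + 2*(1 + 1))*(1/51264) = (107 + 2*2)*(1/51264) = (107 + 4)*(1/51264) = 111*(1/51264) = 37/17088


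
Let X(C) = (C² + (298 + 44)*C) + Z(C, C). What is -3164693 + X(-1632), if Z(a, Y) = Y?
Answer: -1061045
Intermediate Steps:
X(C) = C² + 343*C (X(C) = (C² + (298 + 44)*C) + C = (C² + 342*C) + C = C² + 343*C)
-3164693 + X(-1632) = -3164693 - 1632*(343 - 1632) = -3164693 - 1632*(-1289) = -3164693 + 2103648 = -1061045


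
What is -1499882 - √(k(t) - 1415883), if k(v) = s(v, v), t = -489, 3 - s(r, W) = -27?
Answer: -1499882 - 3*I*√157317 ≈ -1.4999e+6 - 1189.9*I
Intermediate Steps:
s(r, W) = 30 (s(r, W) = 3 - 1*(-27) = 3 + 27 = 30)
k(v) = 30
-1499882 - √(k(t) - 1415883) = -1499882 - √(30 - 1415883) = -1499882 - √(-1415853) = -1499882 - 3*I*√157317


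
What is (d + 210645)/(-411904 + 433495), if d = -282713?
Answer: -72068/21591 ≈ -3.3379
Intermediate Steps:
(d + 210645)/(-411904 + 433495) = (-282713 + 210645)/(-411904 + 433495) = -72068/21591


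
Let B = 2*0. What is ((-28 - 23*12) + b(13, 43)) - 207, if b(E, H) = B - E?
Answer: -524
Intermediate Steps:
B = 0
b(E, H) = -E (b(E, H) = 0 - E = -E)
((-28 - 23*12) + b(13, 43)) - 207 = ((-28 - 23*12) - 1*13) - 207 = ((-28 - 276) - 13) - 207 = (-304 - 13) - 207 = -317 - 207 = -524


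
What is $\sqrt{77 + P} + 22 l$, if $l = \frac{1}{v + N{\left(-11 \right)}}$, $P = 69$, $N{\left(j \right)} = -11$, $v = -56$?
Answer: $- \frac{22}{67} + \sqrt{146} \approx 11.755$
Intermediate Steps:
$l = - \frac{1}{67}$ ($l = \frac{1}{-56 - 11} = \frac{1}{-67} = - \frac{1}{67} \approx -0.014925$)
$\sqrt{77 + P} + 22 l = \sqrt{77 + 69} + 22 \left(- \frac{1}{67}\right) = \sqrt{146} - \frac{22}{67} = - \frac{22}{67} + \sqrt{146}$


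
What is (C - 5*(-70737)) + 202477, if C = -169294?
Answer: 386868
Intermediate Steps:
(C - 5*(-70737)) + 202477 = (-169294 - 5*(-70737)) + 202477 = (-169294 + 353685) + 202477 = 184391 + 202477 = 386868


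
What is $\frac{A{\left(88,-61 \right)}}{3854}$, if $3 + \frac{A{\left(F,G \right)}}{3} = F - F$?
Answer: $- \frac{9}{3854} \approx -0.0023352$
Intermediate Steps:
$A{\left(F,G \right)} = -9$ ($A{\left(F,G \right)} = -9 + 3 \left(F - F\right) = -9 + 3 \cdot 0 = -9 + 0 = -9$)
$\frac{A{\left(88,-61 \right)}}{3854} = - \frac{9}{3854}$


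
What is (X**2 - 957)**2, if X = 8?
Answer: 797449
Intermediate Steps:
(X**2 - 957)**2 = (8**2 - 957)**2 = (64 - 957)**2 = (-893)**2 = 797449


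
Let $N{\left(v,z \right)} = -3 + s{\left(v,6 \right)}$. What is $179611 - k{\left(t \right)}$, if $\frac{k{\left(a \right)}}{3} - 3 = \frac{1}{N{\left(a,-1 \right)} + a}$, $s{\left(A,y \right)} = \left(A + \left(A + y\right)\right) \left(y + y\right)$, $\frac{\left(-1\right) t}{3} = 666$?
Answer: $\frac{2986242455}{16627} \approx 1.796 \cdot 10^{5}$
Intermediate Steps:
$t = -1998$ ($t = \left(-3\right) 666 = -1998$)
$s{\left(A,y \right)} = 2 y \left(y + 2 A\right)$ ($s{\left(A,y \right)} = \left(y + 2 A\right) 2 y = 2 y \left(y + 2 A\right)$)
$N{\left(v,z \right)} = 69 + 24 v$ ($N{\left(v,z \right)} = -3 + 2 \cdot 6 \left(6 + 2 v\right) = -3 + \left(72 + 24 v\right) = 69 + 24 v$)
$k{\left(a \right)} = 9 + \frac{3}{69 + 25 a}$ ($k{\left(a \right)} = 9 + \frac{3}{\left(69 + 24 a\right) + a} = 9 + \frac{3}{69 + 25 a}$)
$179611 - k{\left(t \right)} = 179611 - \frac{3 \left(208 + 75 \left(-1998\right)\right)}{69 + 25 \left(-1998\right)} = 179611 - \frac{3 \left(208 - 149850\right)}{69 - 49950} = 179611 - 3 \frac{1}{-49881} \left(-149642\right) = 179611 - 3 \left(- \frac{1}{49881}\right) \left(-149642\right) = 179611 - \frac{149642}{16627} = \frac{2986242455}{16627}$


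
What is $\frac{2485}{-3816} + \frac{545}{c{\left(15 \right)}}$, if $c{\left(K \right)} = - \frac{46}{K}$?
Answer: $- \frac{15655055}{87768} \approx -178.37$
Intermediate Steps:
$\frac{2485}{-3816} + \frac{545}{c{\left(15 \right)}} = \frac{2485}{-3816} + \frac{545}{\left(-46\right) \frac{1}{15}} = 2485 \left(- \frac{1}{3816}\right) + \frac{545}{\left(-46\right) \frac{1}{15}} = - \frac{2485}{3816} + \frac{545}{- \frac{46}{15}} = - \frac{2485}{3816} + 545 \left(- \frac{15}{46}\right) = - \frac{2485}{3816} - \frac{8175}{46} = - \frac{15655055}{87768}$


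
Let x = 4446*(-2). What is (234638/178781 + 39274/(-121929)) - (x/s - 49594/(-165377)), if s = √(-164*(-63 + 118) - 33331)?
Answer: 2489035106174810/3604985178467973 - 156*I*√42351/743 ≈ 0.69044 - 43.208*I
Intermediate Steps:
s = I*√42351 (s = √(-164*55 - 33331) = √(-9020 - 33331) = √(-42351) = I*√42351 ≈ 205.79*I)
x = -8892
(234638/178781 + 39274/(-121929)) - (x/s - 49594/(-165377)) = (234638/178781 + 39274/(-121929)) - (-8892*(-I*√42351/42351) - 49594/(-165377)) = (234638*(1/178781) + 39274*(-1/121929)) - (-(-156)*I*√42351/743 - 49594*(-1/165377)) = (234638/178781 - 39274/121929) - (156*I*√42351/743 + 49594/165377) = 21587731708/21798588549 - (49594/165377 + 156*I*√42351/743) = 21587731708/21798588549 + (-49594/165377 - 156*I*√42351/743) = 2489035106174810/3604985178467973 - 156*I*√42351/743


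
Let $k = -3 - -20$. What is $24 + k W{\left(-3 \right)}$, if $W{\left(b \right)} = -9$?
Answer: $-129$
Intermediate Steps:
$k = 17$ ($k = -3 + 20 = 17$)
$24 + k W{\left(-3 \right)} = 24 + 17 \left(-9\right) = 24 - 153 = -129$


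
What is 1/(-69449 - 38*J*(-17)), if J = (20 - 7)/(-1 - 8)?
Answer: -9/633439 ≈ -1.4208e-5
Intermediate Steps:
J = -13/9 (J = 13/(-9) = 13*(-⅑) = -13/9 ≈ -1.4444)
1/(-69449 - 38*J*(-17)) = 1/(-69449 - 38*(-13/9)*(-17)) = 1/(-69449 + (494/9)*(-17)) = 1/(-69449 - 8398/9) = 1/(-633439/9) = -9/633439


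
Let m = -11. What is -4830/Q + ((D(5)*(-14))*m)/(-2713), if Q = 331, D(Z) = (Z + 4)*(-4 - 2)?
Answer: -10351194/898003 ≈ -11.527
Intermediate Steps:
D(Z) = -24 - 6*Z (D(Z) = (4 + Z)*(-6) = -24 - 6*Z)
-4830/Q + ((D(5)*(-14))*m)/(-2713) = -4830/331 + (((-24 - 6*5)*(-14))*(-11))/(-2713) = -4830*1/331 + (((-24 - 30)*(-14))*(-11))*(-1/2713) = -4830/331 + (-54*(-14)*(-11))*(-1/2713) = -4830/331 + (756*(-11))*(-1/2713) = -4830/331 - 8316*(-1/2713) = -4830/331 + 8316/2713 = -10351194/898003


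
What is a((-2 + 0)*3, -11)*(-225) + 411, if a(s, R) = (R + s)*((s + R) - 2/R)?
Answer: -703104/11 ≈ -63919.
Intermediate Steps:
a(s, R) = (R + s)*(R + s - 2/R) (a(s, R) = (R + s)*((R + s) - 2/R) = (R + s)*(R + s - 2/R))
a((-2 + 0)*3, -11)*(-225) + 411 = (-2 + (-11)**2 + ((-2 + 0)*3)**2 - 2*(-2 + 0)*3/(-11) + 2*(-11)*((-2 + 0)*3))*(-225) + 411 = (-2 + 121 + (-2*3)**2 - 2*(-2*3)*(-1/11) + 2*(-11)*(-2*3))*(-225) + 411 = (-2 + 121 + (-6)**2 - 2*(-6)*(-1/11) + 2*(-11)*(-6))*(-225) + 411 = (-2 + 121 + 36 - 12/11 + 132)*(-225) + 411 = (3145/11)*(-225) + 411 = -707625/11 + 411 = -703104/11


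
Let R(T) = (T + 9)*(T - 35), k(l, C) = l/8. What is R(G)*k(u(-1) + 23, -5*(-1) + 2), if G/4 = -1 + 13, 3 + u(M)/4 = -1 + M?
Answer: 2223/8 ≈ 277.88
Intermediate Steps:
u(M) = -16 + 4*M (u(M) = -12 + 4*(-1 + M) = -12 + (-4 + 4*M) = -16 + 4*M)
k(l, C) = l/8 (k(l, C) = l*(1/8) = l/8)
G = 48 (G = 4*(-1 + 13) = 4*12 = 48)
R(T) = (-35 + T)*(9 + T) (R(T) = (9 + T)*(-35 + T) = (-35 + T)*(9 + T))
R(G)*k(u(-1) + 23, -5*(-1) + 2) = (-315 + 48**2 - 26*48)*(((-16 + 4*(-1)) + 23)/8) = (-315 + 2304 - 1248)*(((-16 - 4) + 23)/8) = 741*((-20 + 23)/8) = 741*((1/8)*3) = 741*(3/8) = 2223/8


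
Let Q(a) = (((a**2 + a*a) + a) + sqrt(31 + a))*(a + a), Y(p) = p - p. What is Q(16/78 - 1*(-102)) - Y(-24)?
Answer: 254560676312/59319 + 7972*sqrt(202605)/1521 ≈ 4.2937e+6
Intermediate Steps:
Y(p) = 0
Q(a) = 2*a*(a + sqrt(31 + a) + 2*a**2) (Q(a) = (((a**2 + a**2) + a) + sqrt(31 + a))*(2*a) = ((2*a**2 + a) + sqrt(31 + a))*(2*a) = ((a + 2*a**2) + sqrt(31 + a))*(2*a) = (a + sqrt(31 + a) + 2*a**2)*(2*a) = 2*a*(a + sqrt(31 + a) + 2*a**2))
Q(16/78 - 1*(-102)) - Y(-24) = 2*(16/78 - 1*(-102))*((16/78 - 1*(-102)) + sqrt(31 + (16/78 - 1*(-102))) + 2*(16/78 - 1*(-102))**2) - 1*0 = 2*(16*(1/78) + 102)*((16*(1/78) + 102) + sqrt(31 + (16*(1/78) + 102)) + 2*(16*(1/78) + 102)**2) + 0 = 2*(8/39 + 102)*((8/39 + 102) + sqrt(31 + (8/39 + 102)) + 2*(8/39 + 102)**2) + 0 = 2*(3986/39)*(3986/39 + sqrt(31 + 3986/39) + 2*(3986/39)**2) + 0 = 2*(3986/39)*(3986/39 + sqrt(5195/39) + 2*(15888196/1521)) + 0 = 2*(3986/39)*(3986/39 + sqrt(202605)/39 + 31776392/1521) + 0 = 2*(3986/39)*(31931846/1521 + sqrt(202605)/39) + 0 = (254560676312/59319 + 7972*sqrt(202605)/1521) + 0 = 254560676312/59319 + 7972*sqrt(202605)/1521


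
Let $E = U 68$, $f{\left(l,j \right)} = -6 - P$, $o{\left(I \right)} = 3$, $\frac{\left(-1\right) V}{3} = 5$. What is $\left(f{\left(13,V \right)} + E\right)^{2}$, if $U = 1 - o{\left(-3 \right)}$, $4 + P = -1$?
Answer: $18769$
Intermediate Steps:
$P = -5$ ($P = -4 - 1 = -5$)
$V = -15$ ($V = \left(-3\right) 5 = -15$)
$f{\left(l,j \right)} = -1$ ($f{\left(l,j \right)} = -6 - -5 = -6 + 5 = -1$)
$U = -2$ ($U = 1 - 3 = -2$)
$E = -136$ ($E = \left(-2\right) 68 = -136$)
$\left(f{\left(13,V \right)} + E\right)^{2} = \left(-1 - 136\right)^{2} = \left(-137\right)^{2} = 18769$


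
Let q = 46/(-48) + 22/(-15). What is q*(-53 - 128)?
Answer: 17557/40 ≈ 438.92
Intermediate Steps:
q = -97/40 (q = 46*(-1/48) + 22*(-1/15) = -23/24 - 22/15 = -97/40 ≈ -2.4250)
q*(-53 - 128) = -97*(-53 - 128)/40 = -97/40*(-181) = 17557/40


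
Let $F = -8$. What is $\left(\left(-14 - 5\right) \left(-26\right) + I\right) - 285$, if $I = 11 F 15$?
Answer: $-1111$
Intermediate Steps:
$I = -1320$ ($I = 11 \left(-8\right) 15 = \left(-88\right) 15 = -1320$)
$\left(\left(-14 - 5\right) \left(-26\right) + I\right) - 285 = \left(\left(-14 - 5\right) \left(-26\right) - 1320\right) - 285 = \left(\left(-19\right) \left(-26\right) - 1320\right) - 285 = \left(494 - 1320\right) - 285 = -826 - 285 = -1111$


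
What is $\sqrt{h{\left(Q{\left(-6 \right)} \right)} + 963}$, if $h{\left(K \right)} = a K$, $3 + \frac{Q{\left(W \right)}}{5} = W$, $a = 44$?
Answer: $3 i \sqrt{113} \approx 31.89 i$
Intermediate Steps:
$Q{\left(W \right)} = -15 + 5 W$
$h{\left(K \right)} = 44 K$
$\sqrt{h{\left(Q{\left(-6 \right)} \right)} + 963} = \sqrt{44 \left(-15 + 5 \left(-6\right)\right) + 963} = \sqrt{44 \left(-15 - 30\right) + 963} = \sqrt{44 \left(-45\right) + 963} = \sqrt{-1980 + 963} = \sqrt{-1017} = 3 i \sqrt{113}$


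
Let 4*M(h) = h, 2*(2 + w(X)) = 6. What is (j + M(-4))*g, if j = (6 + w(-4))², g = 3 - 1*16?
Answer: -624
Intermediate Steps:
g = -13 (g = 3 - 16 = -13)
w(X) = 1 (w(X) = -2 + (½)*6 = -2 + 3 = 1)
j = 49 (j = (6 + 1)² = 7² = 49)
M(h) = h/4
(j + M(-4))*g = (49 + (¼)*(-4))*(-13) = (49 - 1)*(-13) = 48*(-13) = -624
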